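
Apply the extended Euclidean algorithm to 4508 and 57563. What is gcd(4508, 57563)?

Euclidean algorithm:
57563 = 12×4508 + 3467
4508 = 1×3467 + 1041
3467 = 3×1041 + 344
1041 = 3×344 + 9
344 = 38×9 + 2
9 = 4×2 + 1
2 = 2×1 + 0
gcd(4508, 57563) = 1.
Back-substituting:
1 = 9 − 4·2
1 = −4·344 + 153·9
1 = 153·1041 − 463·344
1 = −463·3467 + 1542·1041
1 = 1542·4508 − 2005·3467
1 = −2005·57563 + 25602·4508
So 1 = (-2005)·57563 + (25602)·4508.

1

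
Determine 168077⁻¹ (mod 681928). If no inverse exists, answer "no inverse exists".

no inverse exists

Compute gcd(168077, 681928):
681928 = 4×168077 + 9620
168077 = 17×9620 + 4537
9620 = 2×4537 + 546
4537 = 8×546 + 169
546 = 3×169 + 39
169 = 4×39 + 13
39 = 3×13 + 0
Since gcd = 13 > 1, 168077 is not a unit mod 681928.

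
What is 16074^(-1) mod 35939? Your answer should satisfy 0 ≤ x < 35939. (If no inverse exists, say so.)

9044

gcd(35939, 16074) by repeated division:
35939 = 2*16074 + 3791
16074 = 4*3791 + 910
3791 = 4*910 + 151
910 = 6*151 + 4
151 = 37*4 + 3
4 = 1*3 + 1
3 = 3*1 + 0
gcd = 1, so the inverse exists. Back-substitute:
1 = 4 − 3
1 = −151 + 38·4
1 = 38·910 − 229·151
1 = −229·3791 + 954·910
1 = 954·16074 − 4045·3791
1 = −4045·35939 + 9044·16074
So 16074·9044 ≡ 1 (mod 35939).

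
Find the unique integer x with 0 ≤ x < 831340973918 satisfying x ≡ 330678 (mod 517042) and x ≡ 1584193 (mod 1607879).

Write x = 330678 + 517042·k. Then 517042·k ≡ 1584193 − 330678 ≡ 1253515 (mod 1607879).
Need 517042⁻¹ mod 1607879. Extended Euclid on (1607879, 517042):
1607879 = 3×517042 + 56753
517042 = 9×56753 + 6265
56753 = 9×6265 + 368
6265 = 17×368 + 9
368 = 40×9 + 8
9 = 1×8 + 1
8 = 8×1 + 0
Back-substitute:
1 = 9 − 8
1 = −368 + 41·9
1 = 41·6265 − 698·368
1 = −698·56753 + 6323·6265
1 = 6323·517042 − 57605·56753
1 = −57605·1607879 + 179138·517042
517042⁻¹ ≡ 179138 (mod 1607879), so k ≡ 179138·1253515 ≡ 612567 (mod 1607879).
x = 330678 + 517042·612567 = 316723197492.

316723197492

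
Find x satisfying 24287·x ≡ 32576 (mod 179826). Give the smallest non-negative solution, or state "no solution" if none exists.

143332

First find gcd(24287, 179826):
179826 = 7×24287 + 9817
24287 = 2×9817 + 4653
9817 = 2×4653 + 511
4653 = 9×511 + 54
511 = 9×54 + 25
54 = 2×25 + 4
25 = 6×4 + 1
4 = 4×1 + 0
gcd = 1, so a unique solution mod 179826 exists.
Back-substitute for the Bézout coefficients:
1 = 25 − 6·4
1 = −6·54 + 13·25
1 = 13·511 − 123·54
1 = −123·4653 + 1120·511
1 = 1120·9817 − 2363·4653
1 = −2363·24287 + 5846·9817
1 = 5846·179826 − 43285·24287
So 24287·(-43285) ≡ 1 (mod 179826), giving 24287⁻¹ ≡ 136541.
x ≡ 24287⁻¹·32576 ≡ 136541·32576 ≡ 143332 (mod 179826).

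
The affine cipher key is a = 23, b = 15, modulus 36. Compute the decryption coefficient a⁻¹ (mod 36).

Run Euclid on (36, 23):
36 = 1*23 + 13
23 = 1*13 + 10
13 = 1*10 + 3
10 = 3*3 + 1
3 = 3*1 + 0
Since gcd(23, 36) = 1, back-substitute to write 1 as a combination:
1 = 10 − 3·3
1 = −3·13 + 4·10
1 = 4·23 − 7·13
1 = −7·36 + 11·23
So 23·11 ≡ 1 (mod 36).

11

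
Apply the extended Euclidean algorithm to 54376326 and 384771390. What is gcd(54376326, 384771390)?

6

Apply Euclid's algorithm to 384771390 and 54376326:
384771390 = 7·54376326 + 4137108
54376326 = 13·4137108 + 593922
4137108 = 6·593922 + 573576
593922 = 1·573576 + 20346
573576 = 28·20346 + 3888
20346 = 5·3888 + 906
3888 = 4·906 + 264
906 = 3·264 + 114
264 = 2·114 + 36
114 = 3·36 + 6
36 = 6·6 + 0
gcd(54376326, 384771390) = 6.
Express as a combination:
6 = 114 − 3·36
6 = −3·264 + 7·114
6 = 7·906 − 24·264
6 = −24·3888 + 103·906
6 = 103·20346 − 539·3888
6 = −539·573576 + 15195·20346
6 = 15195·593922 − 15734·573576
6 = −15734·4137108 + 109599·593922
6 = 109599·54376326 − 1440521·4137108
6 = −1440521·384771390 + 10193246·54376326
So 6 = (-1440521)·384771390 + (10193246)·54376326.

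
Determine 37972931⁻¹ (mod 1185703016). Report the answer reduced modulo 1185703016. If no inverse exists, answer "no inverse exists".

950586483

Run Euclid on (1185703016, 37972931):
1185703016 = 31·37972931 + 8542155
37972931 = 4·8542155 + 3804311
8542155 = 2·3804311 + 933533
3804311 = 4·933533 + 70179
933533 = 13·70179 + 21206
70179 = 3·21206 + 6561
21206 = 3·6561 + 1523
6561 = 4·1523 + 469
1523 = 3·469 + 116
469 = 4·116 + 5
116 = 23·5 + 1
5 = 5·1 + 0
gcd = 1, so the inverse exists. Back-substitute:
1 = 116 − 23·5
1 = −23·469 + 93·116
1 = 93·1523 − 302·469
1 = −302·6561 + 1301·1523
1 = 1301·21206 − 4205·6561
1 = −4205·70179 + 13916·21206
1 = 13916·933533 − 185113·70179
1 = −185113·3804311 + 754368·933533
1 = 754368·8542155 − 1693849·3804311
1 = −1693849·37972931 + 7529764·8542155
1 = 7529764·1185703016 − 235116533·37972931
So 37972931·(-235116533) ≡ 1 (mod 1185703016), and -235116533 ≡ 950586483 (mod 1185703016).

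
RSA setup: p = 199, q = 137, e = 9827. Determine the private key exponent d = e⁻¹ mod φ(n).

φ(n) = (p−1)(q−1) = 198·136 = 26928.
Need d with 9827·d ≡ 1 (mod 26928). Apply the extended Euclidean algorithm:
26928 = 2×9827 + 7274
9827 = 1×7274 + 2553
7274 = 2×2553 + 2168
2553 = 1×2168 + 385
2168 = 5×385 + 243
385 = 1×243 + 142
243 = 1×142 + 101
142 = 1×101 + 41
101 = 2×41 + 19
41 = 2×19 + 3
19 = 6×3 + 1
3 = 3×1 + 0
Back-substitute:
1 = 19 − 6·3
1 = −6·41 + 13·19
1 = 13·101 − 32·41
1 = −32·142 + 45·101
1 = 45·243 − 77·142
1 = −77·385 + 122·243
1 = 122·2168 − 687·385
1 = −687·2553 + 809·2168
1 = 809·7274 − 2305·2553
1 = −2305·9827 + 3114·7274
1 = 3114·26928 − 8533·9827
So 9827·(-8533) ≡ 1 (mod 26928), hence d ≡ -8533 ≡ 18395 (mod 26928).

18395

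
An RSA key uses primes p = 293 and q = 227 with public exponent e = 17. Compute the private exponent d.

34937

φ(n) = (p−1)(q−1) = 292·226 = 65992.
Need d with 17·d ≡ 1 (mod 65992). Apply the extended Euclidean algorithm:
65992 = 3881*17 + 15
17 = 1*15 + 2
15 = 7*2 + 1
2 = 2*1 + 0
Back-substitute:
1 = 15 − 7·2
1 = −7·17 + 8·15
1 = 8·65992 − 31055·17
So 17·(-31055) ≡ 1 (mod 65992), hence d ≡ -31055 ≡ 34937 (mod 65992).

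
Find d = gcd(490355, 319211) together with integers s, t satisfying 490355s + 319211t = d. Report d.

1

Apply Euclid's algorithm to 490355 and 319211:
490355 = 1·319211 + 171144
319211 = 1·171144 + 148067
171144 = 1·148067 + 23077
148067 = 6·23077 + 9605
23077 = 2·9605 + 3867
9605 = 2·3867 + 1871
3867 = 2·1871 + 125
1871 = 14·125 + 121
125 = 1·121 + 4
121 = 30·4 + 1
4 = 4·1 + 0
gcd(490355, 319211) = 1.
Express as a combination:
1 = 121 − 30·4
1 = −30·125 + 31·121
1 = 31·1871 − 464·125
1 = −464·3867 + 959·1871
1 = 959·9605 − 2382·3867
1 = −2382·23077 + 5723·9605
1 = 5723·148067 − 36720·23077
1 = −36720·171144 + 42443·148067
1 = 42443·319211 − 79163·171144
1 = −79163·490355 + 121606·319211
So 1 = (-79163)·490355 + (121606)·319211.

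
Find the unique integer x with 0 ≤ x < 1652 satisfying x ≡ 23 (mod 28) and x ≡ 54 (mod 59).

Write x = 23 + 28·k. Then 28·k ≡ 54 − 23 ≡ 31 (mod 59).
Need 28⁻¹ mod 59. Extended Euclid on (59, 28):
59 = 2×28 + 3
28 = 9×3 + 1
3 = 3×1 + 0
Back-substitute:
1 = 28 − 9·3
1 = −9·59 + 19·28
28⁻¹ ≡ 19 (mod 59), so k ≡ 19·31 ≡ 58 (mod 59).
x = 23 + 28·58 = 1647.

1647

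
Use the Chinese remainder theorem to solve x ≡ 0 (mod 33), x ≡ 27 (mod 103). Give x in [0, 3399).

Write x = 0 + 33·k. Then 33·k ≡ 27 − 0 ≡ 27 (mod 103).
Need 33⁻¹ mod 103. Extended Euclid on (103, 33):
103 = 3×33 + 4
33 = 8×4 + 1
4 = 4×1 + 0
Back-substitute:
1 = 33 − 8·4
1 = −8·103 + 25·33
33⁻¹ ≡ 25 (mod 103), so k ≡ 25·27 ≡ 57 (mod 103).
x = 0 + 33·57 = 1881.

1881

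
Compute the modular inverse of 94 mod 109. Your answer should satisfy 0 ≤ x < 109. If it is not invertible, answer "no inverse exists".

Run Euclid on (109, 94):
109 = 1*94 + 15
94 = 6*15 + 4
15 = 3*4 + 3
4 = 1*3 + 1
3 = 3*1 + 0
The gcd is 1. Working backward:
1 = 4 − 3
1 = −15 + 4·4
1 = 4·94 − 25·15
1 = −25·109 + 29·94
So 94·29 ≡ 1 (mod 109).

29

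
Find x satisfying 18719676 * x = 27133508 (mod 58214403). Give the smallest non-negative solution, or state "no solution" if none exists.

gcd(18719676, 58214403):
58214403 = 3*18719676 + 2055375
18719676 = 9*2055375 + 221301
2055375 = 9*221301 + 63666
221301 = 3*63666 + 30303
63666 = 2*30303 + 3060
30303 = 9*3060 + 2763
3060 = 1*2763 + 297
2763 = 9*297 + 90
297 = 3*90 + 27
90 = 3*27 + 9
27 = 3*9 + 0
gcd = 9, but 9 ∤ 27133508, so the congruence has no solution.

no solution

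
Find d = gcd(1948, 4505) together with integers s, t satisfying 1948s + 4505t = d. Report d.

1

Repeated division:
4505 = 2*1948 + 609
1948 = 3*609 + 121
609 = 5*121 + 4
121 = 30*4 + 1
4 = 4*1 + 0
gcd(1948, 4505) = 1.
Express as a combination:
1 = 121 − 30·4
1 = −30·609 + 151·121
1 = 151·1948 − 483·609
1 = −483·4505 + 1117·1948
So 1 = (-483)·4505 + (1117)·1948.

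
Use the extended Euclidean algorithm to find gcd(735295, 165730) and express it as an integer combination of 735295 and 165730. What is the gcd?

5

Repeated division:
735295 = 4×165730 + 72375
165730 = 2×72375 + 20980
72375 = 3×20980 + 9435
20980 = 2×9435 + 2110
9435 = 4×2110 + 995
2110 = 2×995 + 120
995 = 8×120 + 35
120 = 3×35 + 15
35 = 2×15 + 5
15 = 3×5 + 0
gcd(735295, 165730) = 5.
Back-substituting:
5 = 35 − 2·15
5 = −2·120 + 7·35
5 = 7·995 − 58·120
5 = −58·2110 + 123·995
5 = 123·9435 − 550·2110
5 = −550·20980 + 1223·9435
5 = 1223·72375 − 4219·20980
5 = −4219·165730 + 9661·72375
5 = 9661·735295 − 42863·165730
So 5 = (9661)·735295 + (-42863)·165730.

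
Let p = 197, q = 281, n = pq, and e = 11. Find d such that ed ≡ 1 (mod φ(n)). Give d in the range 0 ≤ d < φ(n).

49891

φ(n) = (p−1)(q−1) = 196·280 = 54880.
Need d with 11·d ≡ 1 (mod 54880). Apply the extended Euclidean algorithm:
54880 = 4989*11 + 1
11 = 11*1 + 0
Back-substitute:
1 = 54880 − 4989·11
So 11·(-4989) ≡ 1 (mod 54880), hence d ≡ -4989 ≡ 49891 (mod 54880).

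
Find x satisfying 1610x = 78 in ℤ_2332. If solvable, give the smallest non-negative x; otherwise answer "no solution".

First find gcd(1610, 2332):
2332 = 1·1610 + 722
1610 = 2·722 + 166
722 = 4·166 + 58
166 = 2·58 + 50
58 = 1·50 + 8
50 = 6·8 + 2
8 = 4·2 + 0
gcd = 2 and 2 | 78, so solutions exist. Divide through by 2: 805x ≡ 39 (mod 1166).
Now find 805⁻¹ mod 1166:
1166 = 1*805 + 361
805 = 2*361 + 83
361 = 4*83 + 29
83 = 2*29 + 25
29 = 1*25 + 4
25 = 6*4 + 1
4 = 4*1 + 0
Back-substitute:
1 = 25 − 6·4
1 = −6·29 + 7·25
1 = 7·83 − 20·29
1 = −20·361 + 87·83
1 = 87·805 − 194·361
1 = −194·1166 + 281·805
So 805⁻¹ ≡ 281 (mod 1166).
Then x ≡ 281·39 ≡ 465 (mod 1166); the smallest non-negative solution is x = 465.

465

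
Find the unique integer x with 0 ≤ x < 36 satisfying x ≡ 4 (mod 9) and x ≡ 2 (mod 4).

22

Write x = 4 + 9·k. Then 9·k ≡ 2 − 4 ≡ 2 (mod 4).
Need 9⁻¹ mod 4. Extended Euclid on (4, 1):
4 = 4×1 + 0
9⁻¹ ≡ 1 (mod 4), so k ≡ 1·2 ≡ 2 (mod 4).
x = 4 + 9·2 = 22.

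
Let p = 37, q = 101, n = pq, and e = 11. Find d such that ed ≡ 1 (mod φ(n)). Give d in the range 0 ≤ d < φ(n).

φ(n) = (p−1)(q−1) = 36·100 = 3600.
Need d with 11·d ≡ 1 (mod 3600). Apply the extended Euclidean algorithm:
3600 = 327×11 + 3
11 = 3×3 + 2
3 = 1×2 + 1
2 = 2×1 + 0
Back-substitute:
1 = 3 − 2
1 = −11 + 4·3
1 = 4·3600 − 1309·11
So 11·(-1309) ≡ 1 (mod 3600), hence d ≡ -1309 ≡ 2291 (mod 3600).

2291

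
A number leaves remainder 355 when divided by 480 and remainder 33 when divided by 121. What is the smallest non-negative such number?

9955

Write x = 355 + 480·k. Then 480·k ≡ 33 − 355 ≡ 41 (mod 121).
Need 480⁻¹ mod 121. Extended Euclid on (121, 117):
121 = 1*117 + 4
117 = 29*4 + 1
4 = 4*1 + 0
Back-substitute:
1 = 117 − 29·4
1 = −29·121 + 30·117
480⁻¹ ≡ 30 (mod 121), so k ≡ 30·41 ≡ 20 (mod 121).
x = 355 + 480·20 = 9955.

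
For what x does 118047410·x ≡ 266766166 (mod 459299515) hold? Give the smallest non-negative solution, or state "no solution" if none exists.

gcd(118047410, 459299515):
459299515 = 3·118047410 + 105157285
118047410 = 1·105157285 + 12890125
105157285 = 8·12890125 + 2036285
12890125 = 6·2036285 + 672415
2036285 = 3·672415 + 19040
672415 = 35·19040 + 6015
19040 = 3·6015 + 995
6015 = 6·995 + 45
995 = 22·45 + 5
45 = 9·5 + 0
gcd = 5, but 5 ∤ 266766166, so the congruence has no solution.

no solution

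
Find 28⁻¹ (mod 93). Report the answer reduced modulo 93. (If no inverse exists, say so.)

10

gcd(93, 28) by repeated division:
93 = 3·28 + 9
28 = 3·9 + 1
9 = 9·1 + 0
Since gcd(28, 93) = 1, back-substitute to write 1 as a combination:
1 = 28 − 3·9
1 = −3·93 + 10·28
So 28·10 ≡ 1 (mod 93).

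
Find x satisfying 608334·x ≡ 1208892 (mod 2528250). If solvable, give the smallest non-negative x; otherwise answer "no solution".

First find gcd(608334, 2528250):
2528250 = 4·608334 + 94914
608334 = 6·94914 + 38850
94914 = 2·38850 + 17214
38850 = 2·17214 + 4422
17214 = 3·4422 + 3948
4422 = 1·3948 + 474
3948 = 8·474 + 156
474 = 3·156 + 6
156 = 26·6 + 0
gcd = 6 and 6 | 1208892, so solutions exist. Divide through by 6: 101389x ≡ 201482 (mod 421375).
Now find 101389⁻¹ mod 421375:
421375 = 4*101389 + 15819
101389 = 6*15819 + 6475
15819 = 2*6475 + 2869
6475 = 2*2869 + 737
2869 = 3*737 + 658
737 = 1*658 + 79
658 = 8*79 + 26
79 = 3*26 + 1
26 = 26*1 + 0
Back-substitute:
1 = 79 − 3·26
1 = −3·658 + 25·79
1 = 25·737 − 28·658
1 = −28·2869 + 109·737
1 = 109·6475 − 246·2869
1 = −246·15819 + 601·6475
1 = 601·101389 − 3852·15819
1 = −3852·421375 + 16009·101389
So 101389⁻¹ ≡ 16009 (mod 421375).
Then x ≡ 16009·201482 ≡ 321088 (mod 421375); the smallest non-negative solution is x = 321088.

321088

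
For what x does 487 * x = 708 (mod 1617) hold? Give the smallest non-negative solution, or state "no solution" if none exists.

1479

First find gcd(487, 1617):
1617 = 3*487 + 156
487 = 3*156 + 19
156 = 8*19 + 4
19 = 4*4 + 3
4 = 1*3 + 1
3 = 3*1 + 0
gcd = 1, so a unique solution mod 1617 exists.
Back-substitute for the Bézout coefficients:
1 = 4 − 3
1 = −19 + 5·4
1 = 5·156 − 41·19
1 = −41·487 + 128·156
1 = 128·1617 − 425·487
So 487·(-425) ≡ 1 (mod 1617), giving 487⁻¹ ≡ 1192.
x ≡ 487⁻¹·708 ≡ 1192·708 ≡ 1479 (mod 1617).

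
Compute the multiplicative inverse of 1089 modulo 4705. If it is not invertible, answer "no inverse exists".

3249

Run Euclid on (4705, 1089):
4705 = 4×1089 + 349
1089 = 3×349 + 42
349 = 8×42 + 13
42 = 3×13 + 3
13 = 4×3 + 1
3 = 3×1 + 0
The gcd is 1. Working backward:
1 = 13 − 4·3
1 = −4·42 + 13·13
1 = 13·349 − 108·42
1 = −108·1089 + 337·349
1 = 337·4705 − 1456·1089
So 1089·(-1456) ≡ 1 (mod 4705), and -1456 ≡ 3249 (mod 4705).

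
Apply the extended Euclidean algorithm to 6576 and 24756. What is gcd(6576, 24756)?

12

Apply Euclid's algorithm to 24756 and 6576:
24756 = 3×6576 + 5028
6576 = 1×5028 + 1548
5028 = 3×1548 + 384
1548 = 4×384 + 12
384 = 32×12 + 0
gcd(6576, 24756) = 12.
Back-substituting:
12 = 1548 − 4·384
12 = −4·5028 + 13·1548
12 = 13·6576 − 17·5028
12 = −17·24756 + 64·6576
So 12 = (-17)·24756 + (64)·6576.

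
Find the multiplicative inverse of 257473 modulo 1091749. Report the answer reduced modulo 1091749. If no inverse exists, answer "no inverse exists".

60538

Extended Euclidean algorithm:
1091749 = 4*257473 + 61857
257473 = 4*61857 + 10045
61857 = 6*10045 + 1587
10045 = 6*1587 + 523
1587 = 3*523 + 18
523 = 29*18 + 1
18 = 18*1 + 0
The gcd is 1. Working backward:
1 = 523 − 29·18
1 = −29·1587 + 88·523
1 = 88·10045 − 557·1587
1 = −557·61857 + 3430·10045
1 = 3430·257473 − 14277·61857
1 = −14277·1091749 + 60538·257473
So 257473·60538 ≡ 1 (mod 1091749).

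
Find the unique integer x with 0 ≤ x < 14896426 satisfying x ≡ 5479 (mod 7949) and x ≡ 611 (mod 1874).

13073635

Write x = 5479 + 7949·k. Then 7949·k ≡ 611 − 5479 ≡ 754 (mod 1874).
Need 7949⁻¹ mod 1874. Extended Euclid on (1874, 453):
1874 = 4*453 + 62
453 = 7*62 + 19
62 = 3*19 + 5
19 = 3*5 + 4
5 = 1*4 + 1
4 = 4*1 + 0
Back-substitute:
1 = 5 − 4
1 = −19 + 4·5
1 = 4·62 − 13·19
1 = −13·453 + 95·62
1 = 95·1874 − 393·453
7949⁻¹ ≡ 1481 (mod 1874), so k ≡ 1481·754 ≡ 1644 (mod 1874).
x = 5479 + 7949·1644 = 13073635.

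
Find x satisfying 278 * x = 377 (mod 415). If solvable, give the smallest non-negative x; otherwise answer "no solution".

First find gcd(278, 415):
415 = 1·278 + 137
278 = 2·137 + 4
137 = 34·4 + 1
4 = 4·1 + 0
gcd = 1, so a unique solution mod 415 exists.
Back-substitute for the Bézout coefficients:
1 = 137 − 34·4
1 = −34·278 + 69·137
1 = 69·415 − 103·278
So 278·(-103) ≡ 1 (mod 415), giving 278⁻¹ ≡ 312.
x ≡ 278⁻¹·377 ≡ 312·377 ≡ 179 (mod 415).

179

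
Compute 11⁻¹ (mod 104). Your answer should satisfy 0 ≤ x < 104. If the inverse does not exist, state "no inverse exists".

gcd(104, 11) by repeated division:
104 = 9·11 + 5
11 = 2·5 + 1
5 = 5·1 + 0
gcd = 1, so the inverse exists. Back-substitute:
1 = 11 − 2·5
1 = −2·104 + 19·11
So 11·19 ≡ 1 (mod 104).

19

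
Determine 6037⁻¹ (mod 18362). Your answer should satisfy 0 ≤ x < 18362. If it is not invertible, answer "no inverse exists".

4243

Run Euclid on (18362, 6037):
18362 = 3×6037 + 251
6037 = 24×251 + 13
251 = 19×13 + 4
13 = 3×4 + 1
4 = 4×1 + 0
Since gcd(6037, 18362) = 1, back-substitute to write 1 as a combination:
1 = 13 − 3·4
1 = −3·251 + 58·13
1 = 58·6037 − 1395·251
1 = −1395·18362 + 4243·6037
So 6037·4243 ≡ 1 (mod 18362).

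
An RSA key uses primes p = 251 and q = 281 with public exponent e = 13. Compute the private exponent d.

43077

φ(n) = (p−1)(q−1) = 250·280 = 70000.
Need d with 13·d ≡ 1 (mod 70000). Apply the extended Euclidean algorithm:
70000 = 5384×13 + 8
13 = 1×8 + 5
8 = 1×5 + 3
5 = 1×3 + 2
3 = 1×2 + 1
2 = 2×1 + 0
Back-substitute:
1 = 3 − 2
1 = −5 + 2·3
1 = 2·8 − 3·5
1 = −3·13 + 5·8
1 = 5·70000 − 26923·13
So 13·(-26923) ≡ 1 (mod 70000), hence d ≡ -26923 ≡ 43077 (mod 70000).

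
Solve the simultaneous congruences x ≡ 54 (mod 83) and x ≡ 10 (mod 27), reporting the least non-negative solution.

469

Write x = 54 + 83·k. Then 83·k ≡ 10 − 54 ≡ 10 (mod 27).
Need 83⁻¹ mod 27. Extended Euclid on (27, 2):
27 = 13*2 + 1
2 = 2*1 + 0
Back-substitute:
1 = 27 − 13·2
83⁻¹ ≡ 14 (mod 27), so k ≡ 14·10 ≡ 5 (mod 27).
x = 54 + 83·5 = 469.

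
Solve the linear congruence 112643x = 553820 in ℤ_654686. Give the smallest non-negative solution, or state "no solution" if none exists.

395096

First find gcd(112643, 654686):
654686 = 5·112643 + 91471
112643 = 1·91471 + 21172
91471 = 4·21172 + 6783
21172 = 3·6783 + 823
6783 = 8·823 + 199
823 = 4·199 + 27
199 = 7·27 + 10
27 = 2·10 + 7
10 = 1·7 + 3
7 = 2·3 + 1
3 = 3·1 + 0
gcd = 1, so a unique solution mod 654686 exists.
Back-substitute for the Bézout coefficients:
1 = 7 − 2·3
1 = −2·10 + 3·7
1 = 3·27 − 8·10
1 = −8·199 + 59·27
1 = 59·823 − 244·199
1 = −244·6783 + 2011·823
1 = 2011·21172 − 6277·6783
1 = −6277·91471 + 27119·21172
1 = 27119·112643 − 33396·91471
1 = −33396·654686 + 194099·112643
So 112643·(194099) ≡ 1 (mod 654686), giving 112643⁻¹ ≡ 194099.
x ≡ 112643⁻¹·553820 ≡ 194099·553820 ≡ 395096 (mod 654686).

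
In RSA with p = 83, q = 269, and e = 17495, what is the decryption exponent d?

7479

φ(n) = (p−1)(q−1) = 82·268 = 21976.
Need d with 17495·d ≡ 1 (mod 21976). Apply the extended Euclidean algorithm:
21976 = 1×17495 + 4481
17495 = 3×4481 + 4052
4481 = 1×4052 + 429
4052 = 9×429 + 191
429 = 2×191 + 47
191 = 4×47 + 3
47 = 15×3 + 2
3 = 1×2 + 1
2 = 2×1 + 0
Back-substitute:
1 = 3 − 2
1 = −47 + 16·3
1 = 16·191 − 65·47
1 = −65·429 + 146·191
1 = 146·4052 − 1379·429
1 = −1379·4481 + 1525·4052
1 = 1525·17495 − 5954·4481
1 = −5954·21976 + 7479·17495
So 17495·7479 ≡ 1 (mod 21976), hence d = 7479.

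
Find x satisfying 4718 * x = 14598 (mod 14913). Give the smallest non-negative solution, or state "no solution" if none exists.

First find gcd(4718, 14913):
14913 = 3*4718 + 759
4718 = 6*759 + 164
759 = 4*164 + 103
164 = 1*103 + 61
103 = 1*61 + 42
61 = 1*42 + 19
42 = 2*19 + 4
19 = 4*4 + 3
4 = 1*3 + 1
3 = 3*1 + 0
gcd = 1, so a unique solution mod 14913 exists.
Back-substitute for the Bézout coefficients:
1 = 4 − 3
1 = −19 + 5·4
1 = 5·42 − 11·19
1 = −11·61 + 16·42
1 = 16·103 − 27·61
1 = −27·164 + 43·103
1 = 43·759 − 199·164
1 = −199·4718 + 1237·759
1 = 1237·14913 − 3910·4718
So 4718·(-3910) ≡ 1 (mod 14913), giving 4718⁻¹ ≡ 11003.
x ≡ 4718⁻¹·14598 ≡ 11003·14598 ≡ 8784 (mod 14913).

8784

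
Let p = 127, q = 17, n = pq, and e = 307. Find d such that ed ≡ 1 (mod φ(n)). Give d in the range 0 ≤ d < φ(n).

φ(n) = (p−1)(q−1) = 126·16 = 2016.
Need d with 307·d ≡ 1 (mod 2016). Apply the extended Euclidean algorithm:
2016 = 6*307 + 174
307 = 1*174 + 133
174 = 1*133 + 41
133 = 3*41 + 10
41 = 4*10 + 1
10 = 10*1 + 0
Back-substitute:
1 = 41 − 4·10
1 = −4·133 + 13·41
1 = 13·174 − 17·133
1 = −17·307 + 30·174
1 = 30·2016 − 197·307
So 307·(-197) ≡ 1 (mod 2016), hence d ≡ -197 ≡ 1819 (mod 2016).

1819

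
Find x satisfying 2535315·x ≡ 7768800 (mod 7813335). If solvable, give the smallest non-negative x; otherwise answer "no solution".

First find gcd(2535315, 7813335):
7813335 = 3*2535315 + 207390
2535315 = 12*207390 + 46635
207390 = 4*46635 + 20850
46635 = 2*20850 + 4935
20850 = 4*4935 + 1110
4935 = 4*1110 + 495
1110 = 2*495 + 120
495 = 4*120 + 15
120 = 8*15 + 0
gcd = 15 and 15 | 7768800, so solutions exist. Divide through by 15: 169021x ≡ 517920 (mod 520889).
Now find 169021⁻¹ mod 520889:
520889 = 3*169021 + 13826
169021 = 12*13826 + 3109
13826 = 4*3109 + 1390
3109 = 2*1390 + 329
1390 = 4*329 + 74
329 = 4*74 + 33
74 = 2*33 + 8
33 = 4*8 + 1
8 = 8*1 + 0
Back-substitute:
1 = 33 − 4·8
1 = −4·74 + 9·33
1 = 9·329 − 40·74
1 = −40·1390 + 169·329
1 = 169·3109 − 378·1390
1 = −378·13826 + 1681·3109
1 = 1681·169021 − 20550·13826
1 = −20550·520889 + 63331·169021
So 169021⁻¹ ≡ 63331 (mod 520889).
Then x ≡ 63331·517920 ≡ 11190 (mod 520889); the smallest non-negative solution is x = 11190.

11190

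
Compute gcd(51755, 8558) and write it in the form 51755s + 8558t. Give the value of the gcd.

11

Apply Euclid's algorithm to 51755 and 8558:
51755 = 6×8558 + 407
8558 = 21×407 + 11
407 = 37×11 + 0
gcd(51755, 8558) = 11.
Working backward:
11 = 8558 − 21·407
11 = −21·51755 + 127·8558
So 11 = (-21)·51755 + (127)·8558.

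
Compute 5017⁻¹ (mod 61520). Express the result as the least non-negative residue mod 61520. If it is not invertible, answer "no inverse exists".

Run Euclid on (61520, 5017):
61520 = 12·5017 + 1316
5017 = 3·1316 + 1069
1316 = 1·1069 + 247
1069 = 4·247 + 81
247 = 3·81 + 4
81 = 20·4 + 1
4 = 4·1 + 0
The gcd is 1. Working backward:
1 = 81 − 20·4
1 = −20·247 + 61·81
1 = 61·1069 − 264·247
1 = −264·1316 + 325·1069
1 = 325·5017 − 1239·1316
1 = −1239·61520 + 15193·5017
So 5017·15193 ≡ 1 (mod 61520).

15193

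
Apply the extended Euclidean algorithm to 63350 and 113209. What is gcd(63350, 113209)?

Repeated division:
113209 = 1*63350 + 49859
63350 = 1*49859 + 13491
49859 = 3*13491 + 9386
13491 = 1*9386 + 4105
9386 = 2*4105 + 1176
4105 = 3*1176 + 577
1176 = 2*577 + 22
577 = 26*22 + 5
22 = 4*5 + 2
5 = 2*2 + 1
2 = 2*1 + 0
gcd(63350, 113209) = 1.
Working backward:
1 = 5 − 2·2
1 = −2·22 + 9·5
1 = 9·577 − 236·22
1 = −236·1176 + 481·577
1 = 481·4105 − 1679·1176
1 = −1679·9386 + 3839·4105
1 = 3839·13491 − 5518·9386
1 = −5518·49859 + 20393·13491
1 = 20393·63350 − 25911·49859
1 = −25911·113209 + 46304·63350
So 1 = (-25911)·113209 + (46304)·63350.

1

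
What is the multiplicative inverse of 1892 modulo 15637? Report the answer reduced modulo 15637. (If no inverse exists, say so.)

Extended Euclidean algorithm:
15637 = 8*1892 + 501
1892 = 3*501 + 389
501 = 1*389 + 112
389 = 3*112 + 53
112 = 2*53 + 6
53 = 8*6 + 5
6 = 1*5 + 1
5 = 5*1 + 0
The gcd is 1. Working backward:
1 = 6 − 5
1 = −53 + 9·6
1 = 9·112 − 19·53
1 = −19·389 + 66·112
1 = 66·501 − 85·389
1 = −85·1892 + 321·501
1 = 321·15637 − 2653·1892
So 1892·(-2653) ≡ 1 (mod 15637), and -2653 ≡ 12984 (mod 15637).

12984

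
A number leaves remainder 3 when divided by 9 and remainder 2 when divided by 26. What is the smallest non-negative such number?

210

Write x = 3 + 9·k. Then 9·k ≡ 2 − 3 ≡ 25 (mod 26).
Need 9⁻¹ mod 26. Extended Euclid on (26, 9):
26 = 2×9 + 8
9 = 1×8 + 1
8 = 8×1 + 0
Back-substitute:
1 = 9 − 8
1 = −26 + 3·9
9⁻¹ ≡ 3 (mod 26), so k ≡ 3·25 ≡ 23 (mod 26).
x = 3 + 9·23 = 210.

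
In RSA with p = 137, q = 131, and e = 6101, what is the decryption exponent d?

12061

φ(n) = (p−1)(q−1) = 136·130 = 17680.
Need d with 6101·d ≡ 1 (mod 17680). Apply the extended Euclidean algorithm:
17680 = 2*6101 + 5478
6101 = 1*5478 + 623
5478 = 8*623 + 494
623 = 1*494 + 129
494 = 3*129 + 107
129 = 1*107 + 22
107 = 4*22 + 19
22 = 1*19 + 3
19 = 6*3 + 1
3 = 3*1 + 0
Back-substitute:
1 = 19 − 6·3
1 = −6·22 + 7·19
1 = 7·107 − 34·22
1 = −34·129 + 41·107
1 = 41·494 − 157·129
1 = −157·623 + 198·494
1 = 198·5478 − 1741·623
1 = −1741·6101 + 1939·5478
1 = 1939·17680 − 5619·6101
So 6101·(-5619) ≡ 1 (mod 17680), hence d ≡ -5619 ≡ 12061 (mod 17680).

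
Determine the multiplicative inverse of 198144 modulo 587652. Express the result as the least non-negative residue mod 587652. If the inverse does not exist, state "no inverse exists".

no inverse exists

Euclidean algorithm on 587652, 198144:
587652 = 2*198144 + 191364
198144 = 1*191364 + 6780
191364 = 28*6780 + 1524
6780 = 4*1524 + 684
1524 = 2*684 + 156
684 = 4*156 + 60
156 = 2*60 + 36
60 = 1*36 + 24
36 = 1*24 + 12
24 = 2*12 + 0
The gcd is 12, not 1, hence no inverse exists.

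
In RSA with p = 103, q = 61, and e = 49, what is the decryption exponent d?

1249

φ(n) = (p−1)(q−1) = 102·60 = 6120.
Need d with 49·d ≡ 1 (mod 6120). Apply the extended Euclidean algorithm:
6120 = 124×49 + 44
49 = 1×44 + 5
44 = 8×5 + 4
5 = 1×4 + 1
4 = 4×1 + 0
Back-substitute:
1 = 5 − 4
1 = −44 + 9·5
1 = 9·49 − 10·44
1 = −10·6120 + 1249·49
So 49·1249 ≡ 1 (mod 6120), hence d = 1249.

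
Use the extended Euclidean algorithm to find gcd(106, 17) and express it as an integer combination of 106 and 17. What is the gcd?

1

Apply Euclid's algorithm to 106 and 17:
106 = 6×17 + 4
17 = 4×4 + 1
4 = 4×1 + 0
gcd(106, 17) = 1.
Express as a combination:
1 = 17 − 4·4
1 = −4·106 + 25·17
So 1 = (-4)·106 + (25)·17.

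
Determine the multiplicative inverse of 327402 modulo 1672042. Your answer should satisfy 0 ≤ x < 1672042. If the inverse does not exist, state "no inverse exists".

no inverse exists

Euclidean algorithm on 1672042, 327402:
1672042 = 5×327402 + 35032
327402 = 9×35032 + 12114
35032 = 2×12114 + 10804
12114 = 1×10804 + 1310
10804 = 8×1310 + 324
1310 = 4×324 + 14
324 = 23×14 + 2
14 = 7×2 + 0
The gcd is 2, not 1, hence no inverse exists.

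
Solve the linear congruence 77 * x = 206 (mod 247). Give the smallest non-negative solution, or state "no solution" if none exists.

First find gcd(77, 247):
247 = 3·77 + 16
77 = 4·16 + 13
16 = 1·13 + 3
13 = 4·3 + 1
3 = 3·1 + 0
gcd = 1, so a unique solution mod 247 exists.
Back-substitute for the Bézout coefficients:
1 = 13 − 4·3
1 = −4·16 + 5·13
1 = 5·77 − 24·16
1 = −24·247 + 77·77
So 77·(77) ≡ 1 (mod 247), giving 77⁻¹ ≡ 77.
x ≡ 77⁻¹·206 ≡ 77·206 ≡ 54 (mod 247).

54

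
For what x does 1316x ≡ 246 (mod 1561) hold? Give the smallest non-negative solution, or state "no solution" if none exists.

no solution

gcd(1316, 1561):
1561 = 1·1316 + 245
1316 = 5·245 + 91
245 = 2·91 + 63
91 = 1·63 + 28
63 = 2·28 + 7
28 = 4·7 + 0
gcd = 7, but 7 ∤ 246, so the congruence has no solution.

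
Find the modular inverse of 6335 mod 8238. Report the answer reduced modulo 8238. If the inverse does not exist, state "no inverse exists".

329

gcd(8238, 6335) by repeated division:
8238 = 1·6335 + 1903
6335 = 3·1903 + 626
1903 = 3·626 + 25
626 = 25·25 + 1
25 = 25·1 + 0
The gcd is 1. Working backward:
1 = 626 − 25·25
1 = −25·1903 + 76·626
1 = 76·6335 − 253·1903
1 = −253·8238 + 329·6335
So 6335·329 ≡ 1 (mod 8238).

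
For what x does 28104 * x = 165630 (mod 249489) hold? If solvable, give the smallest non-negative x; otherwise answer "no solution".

39155

First find gcd(28104, 249489):
249489 = 8*28104 + 24657
28104 = 1*24657 + 3447
24657 = 7*3447 + 528
3447 = 6*528 + 279
528 = 1*279 + 249
279 = 1*249 + 30
249 = 8*30 + 9
30 = 3*9 + 3
9 = 3*3 + 0
gcd = 3 and 3 | 165630, so solutions exist. Divide through by 3: 9368x ≡ 55210 (mod 83163).
Now find 9368⁻¹ mod 83163:
83163 = 8*9368 + 8219
9368 = 1*8219 + 1149
8219 = 7*1149 + 176
1149 = 6*176 + 93
176 = 1*93 + 83
93 = 1*83 + 10
83 = 8*10 + 3
10 = 3*3 + 1
3 = 3*1 + 0
Back-substitute:
1 = 10 − 3·3
1 = −3·83 + 25·10
1 = 25·93 − 28·83
1 = −28·176 + 53·93
1 = 53·1149 − 346·176
1 = −346·8219 + 2475·1149
1 = 2475·9368 − 2821·8219
1 = −2821·83163 + 25043·9368
So 9368⁻¹ ≡ 25043 (mod 83163).
Then x ≡ 25043·55210 ≡ 39155 (mod 83163); the smallest non-negative solution is x = 39155.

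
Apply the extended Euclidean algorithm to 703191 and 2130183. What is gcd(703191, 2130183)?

Repeated division:
2130183 = 3*703191 + 20610
703191 = 34*20610 + 2451
20610 = 8*2451 + 1002
2451 = 2*1002 + 447
1002 = 2*447 + 108
447 = 4*108 + 15
108 = 7*15 + 3
15 = 5*3 + 0
gcd(703191, 2130183) = 3.
Express as a combination:
3 = 108 − 7·15
3 = −7·447 + 29·108
3 = 29·1002 − 65·447
3 = −65·2451 + 159·1002
3 = 159·20610 − 1337·2451
3 = −1337·703191 + 45617·20610
3 = 45617·2130183 − 138188·703191
So 3 = (45617)·2130183 + (-138188)·703191.

3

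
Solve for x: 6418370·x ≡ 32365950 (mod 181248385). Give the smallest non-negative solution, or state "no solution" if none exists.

11929234

First find gcd(6418370, 181248385):
181248385 = 28*6418370 + 1534025
6418370 = 4*1534025 + 282270
1534025 = 5*282270 + 122675
282270 = 2*122675 + 36920
122675 = 3*36920 + 11915
36920 = 3*11915 + 1175
11915 = 10*1175 + 165
1175 = 7*165 + 20
165 = 8*20 + 5
20 = 4*5 + 0
gcd = 5 and 5 | 32365950, so solutions exist. Divide through by 5: 1283674x ≡ 6473190 (mod 36249677).
Now find 1283674⁻¹ mod 36249677:
36249677 = 28*1283674 + 306805
1283674 = 4*306805 + 56454
306805 = 5*56454 + 24535
56454 = 2*24535 + 7384
24535 = 3*7384 + 2383
7384 = 3*2383 + 235
2383 = 10*235 + 33
235 = 7*33 + 4
33 = 8*4 + 1
4 = 4*1 + 0
Back-substitute:
1 = 33 − 8·4
1 = −8·235 + 57·33
1 = 57·2383 − 578·235
1 = −578·7384 + 1791·2383
1 = 1791·24535 − 5951·7384
1 = −5951·56454 + 13693·24535
1 = 13693·306805 − 74416·56454
1 = −74416·1283674 + 311357·306805
1 = 311357·36249677 − 8792412·1283674
So 1283674·(-8792412) ≡ 1 (mod 36249677), i.e. 1283674⁻¹ ≡ 27457265.
Then x ≡ 27457265·6473190 ≡ 11929234 (mod 36249677); the smallest non-negative solution is x = 11929234.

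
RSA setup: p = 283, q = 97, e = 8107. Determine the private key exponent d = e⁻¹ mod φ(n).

φ(n) = (p−1)(q−1) = 282·96 = 27072.
Need d with 8107·d ≡ 1 (mod 27072). Apply the extended Euclidean algorithm:
27072 = 3·8107 + 2751
8107 = 2·2751 + 2605
2751 = 1·2605 + 146
2605 = 17·146 + 123
146 = 1·123 + 23
123 = 5·23 + 8
23 = 2·8 + 7
8 = 1·7 + 1
7 = 7·1 + 0
Back-substitute:
1 = 8 − 7
1 = −23 + 3·8
1 = 3·123 − 16·23
1 = −16·146 + 19·123
1 = 19·2605 − 339·146
1 = −339·2751 + 358·2605
1 = 358·8107 − 1055·2751
1 = −1055·27072 + 3523·8107
So 8107·3523 ≡ 1 (mod 27072), hence d = 3523.

3523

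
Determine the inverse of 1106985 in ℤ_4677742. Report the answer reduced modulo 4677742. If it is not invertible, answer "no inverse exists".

4558777

Extended Euclidean algorithm:
4677742 = 4·1106985 + 249802
1106985 = 4·249802 + 107777
249802 = 2·107777 + 34248
107777 = 3·34248 + 5033
34248 = 6·5033 + 4050
5033 = 1·4050 + 983
4050 = 4·983 + 118
983 = 8·118 + 39
118 = 3·39 + 1
39 = 39·1 + 0
gcd = 1, so the inverse exists. Back-substitute:
1 = 118 − 3·39
1 = −3·983 + 25·118
1 = 25·4050 − 103·983
1 = −103·5033 + 128·4050
1 = 128·34248 − 871·5033
1 = −871·107777 + 2741·34248
1 = 2741·249802 − 6353·107777
1 = −6353·1106985 + 28153·249802
1 = 28153·4677742 − 118965·1106985
So 1106985·(-118965) ≡ 1 (mod 4677742), and -118965 ≡ 4558777 (mod 4677742).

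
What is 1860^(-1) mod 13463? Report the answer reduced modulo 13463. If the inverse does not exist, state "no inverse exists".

gcd(13463, 1860) by repeated division:
13463 = 7·1860 + 443
1860 = 4·443 + 88
443 = 5·88 + 3
88 = 29·3 + 1
3 = 3·1 + 0
The gcd is 1. Working backward:
1 = 88 − 29·3
1 = −29·443 + 146·88
1 = 146·1860 − 613·443
1 = −613·13463 + 4437·1860
So 1860·4437 ≡ 1 (mod 13463).

4437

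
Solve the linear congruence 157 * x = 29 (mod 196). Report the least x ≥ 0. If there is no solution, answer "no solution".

First find gcd(157, 196):
196 = 1*157 + 39
157 = 4*39 + 1
39 = 39*1 + 0
gcd = 1, so a unique solution mod 196 exists.
Back-substitute for the Bézout coefficients:
1 = 157 − 4·39
1 = −4·196 + 5·157
So 157·(5) ≡ 1 (mod 196), giving 157⁻¹ ≡ 5.
x ≡ 157⁻¹·29 ≡ 5·29 ≡ 145 (mod 196).

145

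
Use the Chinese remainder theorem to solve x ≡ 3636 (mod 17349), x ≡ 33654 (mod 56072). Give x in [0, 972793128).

418218630

Write x = 3636 + 17349·k. Then 17349·k ≡ 33654 − 3636 ≡ 30018 (mod 56072).
Need 17349⁻¹ mod 56072. Extended Euclid on (56072, 17349):
56072 = 3×17349 + 4025
17349 = 4×4025 + 1249
4025 = 3×1249 + 278
1249 = 4×278 + 137
278 = 2×137 + 4
137 = 34×4 + 1
4 = 4×1 + 0
Back-substitute:
1 = 137 − 34·4
1 = −34·278 + 69·137
1 = 69·1249 − 310·278
1 = −310·4025 + 999·1249
1 = 999·17349 − 4306·4025
1 = −4306·56072 + 13917·17349
17349⁻¹ ≡ 13917 (mod 56072), so k ≡ 13917·30018 ≡ 24106 (mod 56072).
x = 3636 + 17349·24106 = 418218630.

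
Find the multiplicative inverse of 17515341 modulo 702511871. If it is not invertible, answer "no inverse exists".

Extended Euclidean algorithm:
702511871 = 40×17515341 + 1898231
17515341 = 9×1898231 + 431262
1898231 = 4×431262 + 173183
431262 = 2×173183 + 84896
173183 = 2×84896 + 3391
84896 = 25×3391 + 121
3391 = 28×121 + 3
121 = 40×3 + 1
3 = 3×1 + 0
The gcd is 1. Working backward:
1 = 121 − 40·3
1 = −40·3391 + 1121·121
1 = 1121·84896 − 28065·3391
1 = −28065·173183 + 57251·84896
1 = 57251·431262 − 142567·173183
1 = −142567·1898231 + 627519·431262
1 = 627519·17515341 − 5790238·1898231
1 = −5790238·702511871 + 232237039·17515341
So 17515341·232237039 ≡ 1 (mod 702511871).

232237039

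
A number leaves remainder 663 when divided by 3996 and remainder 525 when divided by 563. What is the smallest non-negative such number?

Write x = 663 + 3996·k. Then 3996·k ≡ 525 − 663 ≡ 425 (mod 563).
Need 3996⁻¹ mod 563. Extended Euclid on (563, 55):
563 = 10×55 + 13
55 = 4×13 + 3
13 = 4×3 + 1
3 = 3×1 + 0
Back-substitute:
1 = 13 − 4·3
1 = −4·55 + 17·13
1 = 17·563 − 174·55
3996⁻¹ ≡ 389 (mod 563), so k ≡ 389·425 ≡ 366 (mod 563).
x = 663 + 3996·366 = 1463199.

1463199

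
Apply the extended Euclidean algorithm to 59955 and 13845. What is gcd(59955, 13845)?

Apply Euclid's algorithm to 59955 and 13845:
59955 = 4·13845 + 4575
13845 = 3·4575 + 120
4575 = 38·120 + 15
120 = 8·15 + 0
gcd(59955, 13845) = 15.
Working backward:
15 = 4575 − 38·120
15 = −38·13845 + 115·4575
15 = 115·59955 − 498·13845
So 15 = (115)·59955 + (-498)·13845.

15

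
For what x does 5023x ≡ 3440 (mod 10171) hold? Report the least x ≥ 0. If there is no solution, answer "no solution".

First find gcd(5023, 10171):
10171 = 2×5023 + 125
5023 = 40×125 + 23
125 = 5×23 + 10
23 = 2×10 + 3
10 = 3×3 + 1
3 = 3×1 + 0
gcd = 1, so a unique solution mod 10171 exists.
Back-substitute for the Bézout coefficients:
1 = 10 − 3·3
1 = −3·23 + 7·10
1 = 7·125 − 38·23
1 = −38·5023 + 1527·125
1 = 1527·10171 − 3092·5023
So 5023·(-3092) ≡ 1 (mod 10171), giving 5023⁻¹ ≡ 7079.
x ≡ 5023⁻¹·3440 ≡ 7079·3440 ≡ 2386 (mod 10171).

2386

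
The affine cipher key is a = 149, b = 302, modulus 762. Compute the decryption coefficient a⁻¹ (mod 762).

179

Run Euclid on (762, 149):
762 = 5*149 + 17
149 = 8*17 + 13
17 = 1*13 + 4
13 = 3*4 + 1
4 = 4*1 + 0
gcd = 1, so the inverse exists. Back-substitute:
1 = 13 − 3·4
1 = −3·17 + 4·13
1 = 4·149 − 35·17
1 = −35·762 + 179·149
So 149·179 ≡ 1 (mod 762).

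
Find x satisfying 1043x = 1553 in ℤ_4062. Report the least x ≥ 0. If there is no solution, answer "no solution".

First find gcd(1043, 4062):
4062 = 3*1043 + 933
1043 = 1*933 + 110
933 = 8*110 + 53
110 = 2*53 + 4
53 = 13*4 + 1
4 = 4*1 + 0
gcd = 1, so a unique solution mod 4062 exists.
Back-substitute for the Bézout coefficients:
1 = 53 − 13·4
1 = −13·110 + 27·53
1 = 27·933 − 229·110
1 = −229·1043 + 256·933
1 = 256·4062 − 997·1043
So 1043·(-997) ≡ 1 (mod 4062), giving 1043⁻¹ ≡ 3065.
x ≡ 1043⁻¹·1553 ≡ 3065·1553 ≡ 3343 (mod 4062).

3343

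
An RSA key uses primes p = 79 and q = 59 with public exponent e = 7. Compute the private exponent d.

φ(n) = (p−1)(q−1) = 78·58 = 4524.
Need d with 7·d ≡ 1 (mod 4524). Apply the extended Euclidean algorithm:
4524 = 646×7 + 2
7 = 3×2 + 1
2 = 2×1 + 0
Back-substitute:
1 = 7 − 3·2
1 = −3·4524 + 1939·7
So 7·1939 ≡ 1 (mod 4524), hence d = 1939.

1939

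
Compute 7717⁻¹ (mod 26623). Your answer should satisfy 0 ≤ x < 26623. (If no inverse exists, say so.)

8197

Apply the Euclidean algorithm to 26623 and 7717:
26623 = 3·7717 + 3472
7717 = 2·3472 + 773
3472 = 4·773 + 380
773 = 2·380 + 13
380 = 29·13 + 3
13 = 4·3 + 1
3 = 3·1 + 0
The gcd is 1. Working backward:
1 = 13 − 4·3
1 = −4·380 + 117·13
1 = 117·773 − 238·380
1 = −238·3472 + 1069·773
1 = 1069·7717 − 2376·3472
1 = −2376·26623 + 8197·7717
So 7717·8197 ≡ 1 (mod 26623).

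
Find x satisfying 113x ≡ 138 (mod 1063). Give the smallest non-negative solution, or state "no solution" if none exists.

1036

First find gcd(113, 1063):
1063 = 9*113 + 46
113 = 2*46 + 21
46 = 2*21 + 4
21 = 5*4 + 1
4 = 4*1 + 0
gcd = 1, so a unique solution mod 1063 exists.
Back-substitute for the Bézout coefficients:
1 = 21 − 5·4
1 = −5·46 + 11·21
1 = 11·113 − 27·46
1 = −27·1063 + 254·113
So 113·(254) ≡ 1 (mod 1063), giving 113⁻¹ ≡ 254.
x ≡ 113⁻¹·138 ≡ 254·138 ≡ 1036 (mod 1063).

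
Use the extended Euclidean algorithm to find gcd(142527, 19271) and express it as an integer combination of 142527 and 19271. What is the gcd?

7

Euclidean algorithm:
142527 = 7×19271 + 7630
19271 = 2×7630 + 4011
7630 = 1×4011 + 3619
4011 = 1×3619 + 392
3619 = 9×392 + 91
392 = 4×91 + 28
91 = 3×28 + 7
28 = 4×7 + 0
gcd(142527, 19271) = 7.
Working backward:
7 = 91 − 3·28
7 = −3·392 + 13·91
7 = 13·3619 − 120·392
7 = −120·4011 + 133·3619
7 = 133·7630 − 253·4011
7 = −253·19271 + 639·7630
7 = 639·142527 − 4726·19271
So 7 = (639)·142527 + (-4726)·19271.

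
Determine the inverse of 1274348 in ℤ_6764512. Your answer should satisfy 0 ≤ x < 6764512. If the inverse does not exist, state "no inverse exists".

no inverse exists

Compute gcd(1274348, 6764512):
6764512 = 5×1274348 + 392772
1274348 = 3×392772 + 96032
392772 = 4×96032 + 8644
96032 = 11×8644 + 948
8644 = 9×948 + 112
948 = 8×112 + 52
112 = 2×52 + 8
52 = 6×8 + 4
8 = 2×4 + 0
The gcd is 4, not 1, hence no inverse exists.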